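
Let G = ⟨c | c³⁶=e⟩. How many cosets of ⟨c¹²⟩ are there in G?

First find ord(c¹²) by computing successive powers:
  (c¹²)¹ = c¹², (c¹²)² = c²⁴, (c¹²)³ = e.
So |⟨c¹²⟩| = ord(c¹²) = 3. With |G| = 36, by Lagrange [G : ⟨c¹²⟩] = 36/3 = 12.

Answer: 12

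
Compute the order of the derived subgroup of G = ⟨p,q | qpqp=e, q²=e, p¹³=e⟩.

G' = [G, G] is generated by all commutators. The generator-pair commutators are: [p, q] = p².
The subgroup they normally generate is {e, p, p², p³, p⁴, p⁵, p⁶, p⁷, p⁸, p⁹, p¹⁰, p¹¹, p¹²}, of order 13.
Check: |G/G'| = 26/13 = 2 is the order of the abelianisation.

Answer: 13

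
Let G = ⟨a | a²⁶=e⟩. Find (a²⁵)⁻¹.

The order of (a²⁵) is 26 (smallest k with (a²⁵)ᵏ = e), so (a²⁵)⁻¹ = (a²⁵)²⁵ = a.
Check: (a²⁵) · a → (a²⁵) · a = e, giving e as required.

Answer: a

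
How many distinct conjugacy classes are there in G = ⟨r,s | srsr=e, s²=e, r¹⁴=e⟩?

The conjugacy classes (representative and size) are:
  [e] (size 1), [r¹³] (size 2), [r²] (size 2), [r³] (size 2), [r¹⁰] (size 2), [r⁵] (size 2), [r⁸] (size 2), [r⁷] (size 1), [r⁶s] (size 7), [r⁹s] (size 7).
Class equation: 1 + 2 + 2 + 2 + 2 + 2 + 2 + 1 + 7 + 7 = 28 = |G|. So G has 10 conjugacy classes.

Answer: 10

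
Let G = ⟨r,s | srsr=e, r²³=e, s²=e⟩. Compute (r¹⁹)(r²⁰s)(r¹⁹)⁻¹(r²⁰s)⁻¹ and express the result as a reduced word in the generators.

[(r¹⁹), (r²⁰s)] = (r¹⁹)·(r²⁰s)·(r¹⁹)⁻¹·(r²⁰s)⁻¹.
  (r¹⁹) · (r²⁰s) = r¹⁶s
  (r¹⁶s) · (r⁴) = r¹²s
  (r¹²s) · (r²⁰s) = r¹⁵

Answer: r¹⁵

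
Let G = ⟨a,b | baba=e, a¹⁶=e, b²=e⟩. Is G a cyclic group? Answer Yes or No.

Every cyclic group is abelian. But a·b = ab while b·a = a¹⁵b, so a·b ≠ b·a and G is not abelian. Hence G is not cyclic.

Answer: No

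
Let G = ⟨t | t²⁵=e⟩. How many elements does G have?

G is generated by a single element, so G is cyclic. The relator gives t²⁵ = e and no smaller power is forced to be e, so the 25 powers {e, t, t², t³, t⁴, t⁵, t⁶, t⁷, t⁸, t⁹, t²², t²³, t²¹, t²⁰, t²⁴, t¹², t¹³, t¹¹, t¹⁰, t¹⁴, t¹⁵, t¹⁶, t¹⁷, t¹⁸, t¹⁹} are distinct. Hence |G| = 25.

Answer: 25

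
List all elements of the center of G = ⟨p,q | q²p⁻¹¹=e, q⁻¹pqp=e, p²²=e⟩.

An element z ∈ Z(G) iff z commutes with every generator.
For example p¹¹ is central: (p¹¹)·p = p¹² = p·(p¹¹); (p¹¹)·q = q⁻¹ = q·(p¹¹).
Whereas p ∉ Z(G) since p·q = pq ≠ p¹⁰q⁻¹ = q·p.
Checking each of the 44 elements this way gives Z(G) = {e, p¹¹}, of order 2.

Answer: {e, p¹¹}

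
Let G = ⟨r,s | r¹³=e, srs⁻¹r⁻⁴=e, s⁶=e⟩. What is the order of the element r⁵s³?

Compute successive powers until reaching e:
  (r⁵s³)¹ = r⁵s³, (r⁵s³)² = e.
The smallest positive k with (r⁵s³)ᵏ = e is 2.

Answer: 2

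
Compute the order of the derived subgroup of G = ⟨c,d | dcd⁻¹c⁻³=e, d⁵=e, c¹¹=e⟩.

G' = [G, G] is generated by all commutators. The generator-pair commutators are: [c, d] = c⁹.
The subgroup they normally generate is {e, c, c², c³, c⁴, c⁵, c⁶, c⁷, c⁸, c⁹, c¹⁰}, of order 11.
Check: |G/G'| = 55/11 = 5 is the order of the abelianisation.

Answer: 11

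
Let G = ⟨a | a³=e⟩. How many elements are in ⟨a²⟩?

|⟨a²⟩| equals the order of a². Compute successive powers until reaching e:
  (a²)¹ = a², (a²)² = a, (a²)³ = e.
The smallest positive k with (a²)ᵏ = e is 3, so |⟨a²⟩| = 3.

Answer: 3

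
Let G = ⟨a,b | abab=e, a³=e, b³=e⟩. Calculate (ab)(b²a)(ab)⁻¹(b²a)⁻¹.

[(ab), (b²a)] = (ab)·(b²a)·(ab)⁻¹·(b²a)⁻¹.
  (ab) · (b²a) = a²
  (a²) · (ab) = b
  b · (a²b) = ab²a

Answer: ab²a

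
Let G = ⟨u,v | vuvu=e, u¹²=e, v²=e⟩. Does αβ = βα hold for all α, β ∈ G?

u·v = uv but v·u = u¹¹v, so u·v ≠ v·u and G is not abelian.

Answer: No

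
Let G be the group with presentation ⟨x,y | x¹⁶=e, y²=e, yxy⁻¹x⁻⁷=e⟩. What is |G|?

Enumerate words in the generators, reducing via the relations: the distinct elements are
  {e, x, y, xy, x², x³, x⁴, x⁵, x⁶, x⁷, x⁸, x⁹, x²y, x³y, x¹², x¹³, x¹¹, x¹⁰, x¹⁴, x¹⁵, x⁴y, x⁵y, x⁶y, x⁷y, x⁸y, x⁹y, x¹²y, x¹³y, x¹¹y, x¹⁰y, x¹⁴y, x¹⁵y}.
No further products give new elements, so |G| = 32.

Answer: 32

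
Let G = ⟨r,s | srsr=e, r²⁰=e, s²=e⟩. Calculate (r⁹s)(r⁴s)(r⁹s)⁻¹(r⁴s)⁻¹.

[(r⁹s), (r⁴s)] = (r⁹s)·(r⁴s)·(r⁹s)⁻¹·(r⁴s)⁻¹.
  (r⁹s) · (r⁴s) = r⁵
  (r⁵) · (r⁹s) = r¹⁴s
  (r¹⁴s) · (r⁴s) = r¹⁰

Answer: r¹⁰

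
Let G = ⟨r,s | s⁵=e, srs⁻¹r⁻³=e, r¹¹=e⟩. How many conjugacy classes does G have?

The conjugacy classes (representative and size) are:
  [e] (size 1), [r³] (size 5), [r⁶] (size 5), [r⁷s] (size 11), [r⁹s²] (size 11), [r⁷s³] (size 11), [r⁷s⁴] (size 11).
Class equation: 1 + 5 + 5 + 11 + 11 + 11 + 11 = 55 = |G|. So G has 7 conjugacy classes.

Answer: 7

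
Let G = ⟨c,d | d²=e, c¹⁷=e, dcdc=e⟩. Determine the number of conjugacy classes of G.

The conjugacy classes (representative and size) are:
  [e] (size 1), [c¹⁶] (size 2), [c²] (size 2), [c³] (size 2), [c¹³] (size 2), [c¹²] (size 2), [c⁶] (size 2), [c¹⁰] (size 2), [c⁹] (size 2), [c⁷d] (size 17).
Class equation: 1 + 2 + 2 + 2 + 2 + 2 + 2 + 2 + 2 + 17 = 34 = |G|. So G has 10 conjugacy classes.

Answer: 10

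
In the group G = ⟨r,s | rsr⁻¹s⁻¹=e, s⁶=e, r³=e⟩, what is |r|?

Compute successive powers until reaching e:
  r¹ = r, r² = r², r³ = e.
The smallest positive k with rᵏ = e is 3.

Answer: 3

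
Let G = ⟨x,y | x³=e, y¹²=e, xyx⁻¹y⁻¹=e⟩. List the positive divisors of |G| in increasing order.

|G| = 36 = 2² · 3². By Lagrange's theorem the order of any subgroup divides 36; the divisors of 36 are 1, 2, 3, 4, 6, 9, 12, 18, 36.

Answer: 1, 2, 3, 4, 6, 9, 12, 18, 36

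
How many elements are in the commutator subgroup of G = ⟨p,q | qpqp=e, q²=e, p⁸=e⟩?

G' = [G, G] is generated by all commutators. The generator-pair commutators are: [p, q] = p².
The subgroup they normally generate is {e, p², p⁴, p⁶}, of order 4.
Check: |G/G'| = 16/4 = 4 is the order of the abelianisation.

Answer: 4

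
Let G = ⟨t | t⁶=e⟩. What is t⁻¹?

The order of t is 6 (smallest k with tᵏ = e), so t⁻¹ = t⁵ = t⁵.
Check: t · (t⁵) → t · t⁵ = e, giving e as required.

Answer: t⁵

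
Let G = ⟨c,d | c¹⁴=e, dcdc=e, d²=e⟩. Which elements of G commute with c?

⟨c⟩ ⊆ C_G(c) since powers of c commute with c; so |C_G(c)| ≥ |⟨c⟩| = 14.
By orbit–stabilizer, |C_G(c)| = |G| / |conj. class of c| = 28 / 2 = 14.
The 14 elements commuting with c are {e, c, c², c³, c⁴, c⁵, c⁶, c⁷, c⁸, c⁹, c¹⁰, c¹¹, c¹², c¹³}.

Answer: {e, c, c², c³, c⁴, c⁵, c⁶, c⁷, c⁸, c⁹, c¹⁰, c¹¹, c¹², c¹³}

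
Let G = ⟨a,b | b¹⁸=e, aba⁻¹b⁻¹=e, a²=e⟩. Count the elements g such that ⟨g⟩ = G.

⟨g⟩ = G would require ord(g) = |G| = 36, but the maximum element order in G is 18 < 36. So G is not cyclic and no single element generates it: the count is 0.

Answer: 0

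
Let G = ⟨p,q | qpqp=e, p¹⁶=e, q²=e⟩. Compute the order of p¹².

Compute successive powers until reaching e:
  (p¹²)¹ = p¹², (p¹²)² = p⁸, (p¹²)³ = p⁴, (p¹²)⁴ = e.
The smallest positive k with (p¹²)ᵏ = e is 4.

Answer: 4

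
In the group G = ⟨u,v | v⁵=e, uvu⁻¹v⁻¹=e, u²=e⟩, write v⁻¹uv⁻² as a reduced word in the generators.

Multiply left to right, reducing at each step:
  (v⁴) · u = uv⁴
  (uv⁴) · v⁻² = uv²

Answer: uv²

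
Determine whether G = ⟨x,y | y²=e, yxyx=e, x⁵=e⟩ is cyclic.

Every cyclic group is abelian. But x·y = xy while y·x = x⁴y, so x·y ≠ y·x and G is not abelian. Hence G is not cyclic.

Answer: No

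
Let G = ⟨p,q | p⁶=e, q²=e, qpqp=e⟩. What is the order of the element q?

Compute successive powers until reaching e:
  q¹ = q, q² = e.
The smallest positive k with qᵏ = e is 2.

Answer: 2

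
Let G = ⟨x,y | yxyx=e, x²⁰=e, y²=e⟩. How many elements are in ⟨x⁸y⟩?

|⟨x⁸y⟩| equals the order of x⁸y. Compute successive powers until reaching e:
  (x⁸y)¹ = x⁸y, (x⁸y)² = e.
The smallest positive k with (x⁸y)ᵏ = e is 2, so |⟨x⁸y⟩| = 2.

Answer: 2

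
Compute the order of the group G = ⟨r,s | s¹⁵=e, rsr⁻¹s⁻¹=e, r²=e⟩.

Enumerate words in the generators, reducing via the relations: the distinct elements are
  {e, r, s, rs, s², s³, s⁴, s⁵, s⁶, s⁷, s⁸, s⁹, rs², rs³, rs⁴, rs⁵, rs⁶, rs⁷, rs⁸, rs⁹, s¹², s¹³, s¹¹, s¹⁰, s¹⁴, rs¹², rs¹³, rs¹¹, rs¹⁰, rs¹⁴}.
No further products give new elements, so |G| = 30.

Answer: 30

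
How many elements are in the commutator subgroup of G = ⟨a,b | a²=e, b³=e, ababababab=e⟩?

G' = [G, G] is generated by all commutators. The generator-pair commutators are: [a, b] = abab².
The subgroup they normally generate is {e, a, b, b², ab, aba, abab, ababa, b²ab²a, b²ab², b²a, ab², ba, bab, baba, ab²ab²a, ab²ab², ab²a, b²ab, b²aba, b²abab, bab²ab², bab²a, bab², abab², ab²ab, ab²aba, ab²abab, abab²ab², abab²a, b²ab²ab, abab²ab, abab²aba, abab²abab, b²ab²abab², b²ab²aba, b²ab²abab, b²abab²ab², b²abab²a, b²abab², babab², bab²ab, bab²aba, bab²abab, babab²ab², babab²a, babab²ab, ab²abab²ab², ab²abab²a, ab²abab², b²abab²ab, b²abab²aba, bab²abab²a, bab²abab², ab²abab²ab, ab²abab²aba, abab²abab²a, abab²abab², abab²abab²ab, bab²abab²ab}, of order 60.
Check: |G/G'| = 60/60 = 1 is the order of the abelianisation.

Answer: 60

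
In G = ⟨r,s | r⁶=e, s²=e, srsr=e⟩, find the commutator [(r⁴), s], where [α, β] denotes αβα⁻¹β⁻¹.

[(r⁴), s] = (r⁴)·s·(r⁴)⁻¹·s⁻¹.
  (r⁴) · s = r⁴s
  (r⁴s) · (r²) = r²s
  (r²s) · s = r²

Answer: r²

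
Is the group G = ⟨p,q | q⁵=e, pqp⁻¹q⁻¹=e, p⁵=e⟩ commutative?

Each pair of generators commutes: p·q = pq = q·p. Since the generators pairwise commute, every element of G commutes with every other, so G is abelian.

Answer: Yes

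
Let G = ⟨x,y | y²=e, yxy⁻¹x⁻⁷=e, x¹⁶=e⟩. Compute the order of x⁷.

Compute successive powers until reaching e:
  (x⁷)¹ = x⁷, (x⁷)² = x¹⁴, (x⁷)³ = x⁵, (x⁷)⁴ = x¹², (x⁷)⁵ = x³, (x⁷)⁶ = x¹⁰, (x⁷)⁷ = x, (x⁷)⁸ = x⁸, (x⁷)⁹ = x¹⁵, (x⁷)¹⁰ = x⁶, (x⁷)¹¹ = x¹³, (x⁷)¹² = x⁴, (x⁷)¹³ = x¹¹, (x⁷)¹⁴ = x², (x⁷)¹⁵ = x⁹, (x⁷)¹⁶ = e.
The smallest positive k with (x⁷)ᵏ = e is 16.

Answer: 16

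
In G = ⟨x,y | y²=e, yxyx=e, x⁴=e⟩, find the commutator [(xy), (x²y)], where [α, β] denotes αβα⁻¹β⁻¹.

[(xy), (x²y)] = (xy)·(x²y)·(xy)⁻¹·(x²y)⁻¹.
  (xy) · (x²y) = x³
  (x³) · (xy) = y
  y · (x²y) = x²

Answer: x²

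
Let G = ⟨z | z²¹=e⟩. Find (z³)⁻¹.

The order of (z³) is 7 (smallest k with (z³)ᵏ = e), so (z³)⁻¹ = (z³)⁶ = z¹⁸.
Check: (z³) · (z¹⁸) → (z³) · z¹⁸ = e, giving e as required.

Answer: z¹⁸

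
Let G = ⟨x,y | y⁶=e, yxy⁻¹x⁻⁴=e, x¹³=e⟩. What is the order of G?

Enumerate words in the generators, reducing via the relations: the distinct elements are
  {e, x, y, xy, x², x³, x⁴, x⁵, x⁶, x⁷, x⁸, x⁹, y², y³, y⁴, y⁵, xy², xy³, xy⁴, xy⁵, x²y, x³y, x¹², x¹¹, x¹⁰, x⁴y, x⁵y, x⁶y, x⁷y, x⁸y, x⁹y, x²y², x²y³, x²y⁴, x²y⁵, x³y², x³y³, x³y⁴, x³y⁵, x¹²y, x¹¹y, x¹⁰y, x⁴y², x⁴y³, x⁴y⁴, x⁴y⁵, x⁵y², x⁵y³, x⁵y⁴, x⁵y⁵, x⁶y², x⁶y³, x⁶y⁴, x⁶y⁵, x⁷y², x⁷y³, x⁷y⁴, x⁷y⁵, x⁸y², x⁸y³, x⁸y⁴, x⁸y⁵, x⁹y², x⁹y³, x⁹y⁴, x⁹y⁵, x¹²y², x¹²y³, x¹²y⁴, x¹²y⁵, x¹¹y², x¹¹y³, x¹¹y⁴, x¹¹y⁵, x¹⁰y², x¹⁰y³, x¹⁰y⁴, x¹⁰y⁵}.
No further products give new elements, so |G| = 78.

Answer: 78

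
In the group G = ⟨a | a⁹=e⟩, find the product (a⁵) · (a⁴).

Compute (a⁵) · (a⁴) by multiplying left to right and reducing via the relations at each step:
  (a⁵) · a⁴ = e

Answer: e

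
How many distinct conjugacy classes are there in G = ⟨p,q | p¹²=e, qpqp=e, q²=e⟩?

The conjugacy classes (representative and size) are:
  [e] (size 1), [p¹¹] (size 2), [p²] (size 2), [p⁹] (size 2), [p⁴] (size 2), [p⁵] (size 2), [p⁶] (size 1), [q] (size 6), [pq] (size 6).
Class equation: 1 + 2 + 2 + 2 + 2 + 2 + 1 + 6 + 6 = 24 = |G|. So G has 9 conjugacy classes.

Answer: 9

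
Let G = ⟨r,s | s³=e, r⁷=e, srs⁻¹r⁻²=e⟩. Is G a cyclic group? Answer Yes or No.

Every cyclic group is abelian. But r·s = rs while s·r = r²s, so r·s ≠ s·r and G is not abelian. Hence G is not cyclic.

Answer: No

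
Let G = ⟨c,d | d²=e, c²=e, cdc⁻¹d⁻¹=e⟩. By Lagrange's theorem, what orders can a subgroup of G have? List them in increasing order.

|G| = 4 = 2². By Lagrange's theorem the order of any subgroup divides 4; the divisors of 4 are 1, 2, 4.

Answer: 1, 2, 4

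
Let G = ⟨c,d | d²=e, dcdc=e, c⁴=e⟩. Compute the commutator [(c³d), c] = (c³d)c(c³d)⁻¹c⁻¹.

[(c³d), c] = (c³d)·c·(c³d)⁻¹·c⁻¹.
  (c³d) · c = c²d
  (c²d) · (c³d) = c³
  (c³) · (c³) = c²

Answer: c²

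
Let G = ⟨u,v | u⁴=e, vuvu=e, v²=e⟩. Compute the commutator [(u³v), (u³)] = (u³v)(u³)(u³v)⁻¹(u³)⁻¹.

[(u³v), (u³)] = (u³v)·(u³)·(u³v)⁻¹·(u³)⁻¹.
  (u³v) · (u³) = v
  v · (u³v) = u
  u · u = u²

Answer: u²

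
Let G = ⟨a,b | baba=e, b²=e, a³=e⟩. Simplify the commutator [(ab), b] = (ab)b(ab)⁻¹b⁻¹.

[(ab), b] = (ab)·b·(ab)⁻¹·b⁻¹.
  (ab) · b = a
  a · (ab) = a²b
  (a²b) · b = a²

Answer: a²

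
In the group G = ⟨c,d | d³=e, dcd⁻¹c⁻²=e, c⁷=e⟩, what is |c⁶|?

Compute successive powers until reaching e:
  (c⁶)¹ = c⁶, (c⁶)² = c⁵, (c⁶)³ = c⁴, (c⁶)⁴ = c³, (c⁶)⁵ = c², (c⁶)⁶ = c, (c⁶)⁷ = e.
The smallest positive k with (c⁶)ᵏ = e is 7.

Answer: 7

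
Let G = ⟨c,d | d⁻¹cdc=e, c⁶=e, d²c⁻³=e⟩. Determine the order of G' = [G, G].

G' = [G, G] is generated by all commutators. The generator-pair commutators are: [c, d] = c².
The subgroup they normally generate is {e, c², c⁴}, of order 3.
Check: |G/G'| = 12/3 = 4 is the order of the abelianisation.

Answer: 3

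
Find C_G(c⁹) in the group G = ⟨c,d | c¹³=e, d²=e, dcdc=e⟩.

⟨c⁹⟩ ⊆ C_G(c⁹) since powers of c⁹ commute with c⁹; so |C_G(c⁹)| ≥ |⟨c⁹⟩| = 13.
By orbit–stabilizer, |C_G(c⁹)| = |G| / |conj. class of c⁹| = 26 / 2 = 13.
The 13 elements commuting with c⁹ are {e, c, c², c³, c⁴, c⁵, c⁶, c⁷, c⁸, c⁹, c¹⁰, c¹¹, c¹²}.

Answer: {e, c, c², c³, c⁴, c⁵, c⁶, c⁷, c⁸, c⁹, c¹⁰, c¹¹, c¹²}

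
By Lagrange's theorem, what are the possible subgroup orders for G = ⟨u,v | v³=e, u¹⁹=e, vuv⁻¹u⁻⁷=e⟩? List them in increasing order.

|G| = 57 = 3 · 19. By Lagrange's theorem the order of any subgroup divides 57; the divisors of 57 are 1, 3, 19, 57.

Answer: 1, 3, 19, 57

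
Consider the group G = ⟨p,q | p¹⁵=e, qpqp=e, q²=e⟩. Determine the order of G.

Enumerate words in the generators, reducing via the relations: the distinct elements are
  {e, p, q, pq, p², p³, p⁴, p⁵, p⁶, p⁷, p⁸, p⁹, p²q, p³q, p¹², p¹³, p¹¹, p¹⁰, p¹⁴, p⁴q, p⁵q, p⁶q, p⁷q, p⁸q, p⁹q, p¹²q, p¹³q, p¹¹q, p¹⁰q, p¹⁴q}.
No further products give new elements, so |G| = 30.

Answer: 30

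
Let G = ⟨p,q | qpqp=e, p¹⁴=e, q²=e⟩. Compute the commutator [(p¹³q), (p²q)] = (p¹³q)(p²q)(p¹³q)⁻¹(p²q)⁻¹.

[(p¹³q), (p²q)] = (p¹³q)·(p²q)·(p¹³q)⁻¹·(p²q)⁻¹.
  (p¹³q) · (p²q) = p¹¹
  (p¹¹) · (p¹³q) = p¹⁰q
  (p¹⁰q) · (p²q) = p⁸

Answer: p⁸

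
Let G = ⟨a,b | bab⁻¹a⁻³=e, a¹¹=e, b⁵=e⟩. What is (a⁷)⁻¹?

The order of (a⁷) is 11 (smallest k with (a⁷)ᵏ = e), so (a⁷)⁻¹ = (a⁷)¹⁰ = a⁴.
Check: (a⁷) · (a⁴) → (a⁷) · a⁴ = e, giving e as required.

Answer: a⁴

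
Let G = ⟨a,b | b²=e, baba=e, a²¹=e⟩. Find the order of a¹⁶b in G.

Compute successive powers until reaching e:
  (a¹⁶b)¹ = a¹⁶b, (a¹⁶b)² = e.
The smallest positive k with (a¹⁶b)ᵏ = e is 2.

Answer: 2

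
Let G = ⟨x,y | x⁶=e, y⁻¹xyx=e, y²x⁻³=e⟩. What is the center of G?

An element z ∈ Z(G) iff z commutes with every generator.
For example x³ is central: (x³)·x = x⁴ = x·(x³); (x³)·y = y⁻¹ = y·(x³).
Whereas x ∉ Z(G) since x·y = xy ≠ x²y⁻¹ = y·x.
Checking each of the 12 elements this way gives Z(G) = {e, x³}, of order 2.

Answer: {e, x³}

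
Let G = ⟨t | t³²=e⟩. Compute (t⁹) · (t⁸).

Compute (t⁹) · (t⁸) by multiplying left to right and reducing via the relations at each step:
  (t⁹) · t⁸ = t¹⁷

Answer: t¹⁷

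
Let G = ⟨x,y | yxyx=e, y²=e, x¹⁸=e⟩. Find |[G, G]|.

G' = [G, G] is generated by all commutators. The generator-pair commutators are: [x, y] = x².
The subgroup they normally generate is {e, x², x⁴, x⁶, x⁸, x¹⁰, x¹², x¹⁴, x¹⁶}, of order 9.
Check: |G/G'| = 36/9 = 4 is the order of the abelianisation.

Answer: 9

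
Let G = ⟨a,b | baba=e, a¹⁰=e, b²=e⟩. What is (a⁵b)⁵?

Compute successive powers of (a⁵b), reducing at each step:
  (a⁵b)²: (a⁵b) · a⁵ = b;   b · b = e
  (a⁵b)³: e · a⁵ = a⁵;   (a⁵) · b = a⁵b
  (a⁵b)⁴: (a⁵b) · a⁵ = b;   b · b = e
  (a⁵b)⁵: e · a⁵ = a⁵;   (a⁵) · b = a⁵b

Answer: a⁵b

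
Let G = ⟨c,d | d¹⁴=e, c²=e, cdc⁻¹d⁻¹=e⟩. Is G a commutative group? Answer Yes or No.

Each pair of generators commutes: c·d = cd = d·c. Since the generators pairwise commute, every element of G commutes with every other, so G is abelian.

Answer: Yes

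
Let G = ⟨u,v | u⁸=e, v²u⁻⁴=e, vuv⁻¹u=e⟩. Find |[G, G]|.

G' = [G, G] is generated by all commutators. The generator-pair commutators are: [u, v] = u².
The subgroup they normally generate is {e, u², u⁴, u⁶}, of order 4.
Check: |G/G'| = 16/4 = 4 is the order of the abelianisation.

Answer: 4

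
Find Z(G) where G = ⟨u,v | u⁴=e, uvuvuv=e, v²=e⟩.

An element z ∈ Z(G) iff z commutes with every generator.
For example e is central: e·u = u = u·e; e·v = v = v·e.
Whereas u ∉ Z(G) since u·v = uv ≠ vu = v·u.
Checking each of the 24 elements this way gives Z(G) = {e}, of order 1.

Answer: {e}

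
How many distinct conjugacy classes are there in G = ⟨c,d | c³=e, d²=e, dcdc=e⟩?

The conjugacy classes (representative and size) are:
  [e] (size 1), [c] (size 2), [cd] (size 3).
Class equation: 1 + 2 + 3 = 6 = |G|. So G has 3 conjugacy classes.

Answer: 3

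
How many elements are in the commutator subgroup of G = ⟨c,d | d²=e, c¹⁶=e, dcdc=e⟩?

G' = [G, G] is generated by all commutators. The generator-pair commutators are: [c, d] = c².
The subgroup they normally generate is {e, c², c⁴, c⁶, c⁸, c¹⁰, c¹², c¹⁴}, of order 8.
Check: |G/G'| = 32/8 = 4 is the order of the abelianisation.

Answer: 8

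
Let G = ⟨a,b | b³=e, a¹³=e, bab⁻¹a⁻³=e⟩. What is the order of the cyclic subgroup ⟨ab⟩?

|⟨ab⟩| equals the order of ab. Compute successive powers until reaching e:
  (ab)¹ = ab, (ab)² = a⁴b², (ab)³ = e.
The smallest positive k with (ab)ᵏ = e is 3, so |⟨ab⟩| = 3.

Answer: 3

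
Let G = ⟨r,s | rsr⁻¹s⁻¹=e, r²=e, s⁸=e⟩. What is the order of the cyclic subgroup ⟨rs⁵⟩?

|⟨rs⁵⟩| equals the order of rs⁵. Compute successive powers until reaching e:
  (rs⁵)¹ = rs⁵, (rs⁵)² = s², (rs⁵)³ = rs⁷, (rs⁵)⁴ = s⁴, (rs⁵)⁵ = rs, (rs⁵)⁶ = s⁶, (rs⁵)⁷ = rs³, (rs⁵)⁸ = e.
The smallest positive k with (rs⁵)ᵏ = e is 8, so |⟨rs⁵⟩| = 8.

Answer: 8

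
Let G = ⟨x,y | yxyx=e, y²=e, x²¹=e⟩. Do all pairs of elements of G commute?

x·y = xy but y·x = x²⁰y, so x·y ≠ y·x and G is not abelian.

Answer: No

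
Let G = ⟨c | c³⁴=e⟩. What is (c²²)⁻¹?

The order of (c²²) is 17 (smallest k with (c²²)ᵏ = e), so (c²²)⁻¹ = (c²²)¹⁶ = c¹².
Check: (c²²) · (c¹²) → (c²²) · c¹² = e, giving e as required.

Answer: c¹²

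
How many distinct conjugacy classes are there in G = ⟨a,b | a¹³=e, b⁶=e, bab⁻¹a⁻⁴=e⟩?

The conjugacy classes (representative and size) are:
  [e] (size 1), [a⁴] (size 6), [a¹¹] (size 6), [a⁷b] (size 13), [a⁸b²] (size 13), [a¹²b³] (size 13), [a⁵b⁴] (size 13), [a¹¹b⁵] (size 13).
Class equation: 1 + 6 + 6 + 13 + 13 + 13 + 13 + 13 = 78 = |G|. So G has 8 conjugacy classes.

Answer: 8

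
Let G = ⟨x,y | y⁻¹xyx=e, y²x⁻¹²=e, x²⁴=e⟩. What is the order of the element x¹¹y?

Compute successive powers until reaching e:
  (x¹¹y)¹ = x¹¹y, (x¹¹y)² = x¹², (x¹¹y)³ = x¹¹y⁻¹, (x¹¹y)⁴ = e.
The smallest positive k with (x¹¹y)ᵏ = e is 4.

Answer: 4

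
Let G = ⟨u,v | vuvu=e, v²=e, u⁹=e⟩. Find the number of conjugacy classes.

The conjugacy classes (representative and size) are:
  [e] (size 1), [u⁸] (size 2), [u⁷] (size 2), [u⁶] (size 2), [u⁵] (size 2), [u⁴v] (size 9).
Class equation: 1 + 2 + 2 + 2 + 2 + 9 = 18 = |G|. So G has 6 conjugacy classes.

Answer: 6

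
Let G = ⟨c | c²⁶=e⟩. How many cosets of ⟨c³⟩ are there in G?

First find ord(c³) by computing successive powers:
  (c³)¹ = c³, (c³)² = c⁶, (c³)³ = c⁹, (c³)⁴ = c¹², (c³)⁵ = c¹⁵, (c³)⁶ = c¹⁸, (c³)⁷ = c²¹, (c³)⁸ = c²⁴, (c³)⁹ = c, (c³)¹⁰ = c⁴, (c³)¹¹ = c⁷, (c³)¹² = c¹⁰, (c³)¹³ = c¹³, (c³)¹⁴ = c¹⁶, (c³)¹⁵ = c¹⁹, (c³)¹⁶ = c²², (c³)¹⁷ = c²⁵, (c³)¹⁸ = c², (c³)¹⁹ = c⁵, (c³)²⁰ = c⁸, (c³)²¹ = c¹¹, (c³)²² = c¹⁴, (c³)²³ = c¹⁷, (c³)²⁴ = c²⁰, (c³)²⁵ = c²³, (c³)²⁶ = e.
So |⟨c³⟩| = ord(c³) = 26. With |G| = 26, by Lagrange [G : ⟨c³⟩] = 26/26 = 1.

Answer: 1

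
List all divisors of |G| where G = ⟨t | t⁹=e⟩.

|G| = 9 = 3². By Lagrange's theorem the order of any subgroup divides 9; the divisors of 9 are 1, 3, 9.

Answer: 1, 3, 9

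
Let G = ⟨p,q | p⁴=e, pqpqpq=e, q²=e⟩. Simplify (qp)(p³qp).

Compute (qp) · (p³qp) by multiplying left to right and reducing via the relations at each step:
  (qp) · p³ = q
  q · q = e
  e · p = p

Answer: p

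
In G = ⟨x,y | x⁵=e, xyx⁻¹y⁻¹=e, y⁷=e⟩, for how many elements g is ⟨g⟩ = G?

G is cyclic of order 35. An element generates G iff its order is 35, and a cyclic group of order 35 has exactly φ(35) = 24 such elements.

Answer: 24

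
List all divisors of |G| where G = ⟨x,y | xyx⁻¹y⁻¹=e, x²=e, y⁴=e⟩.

|G| = 8 = 2³. By Lagrange's theorem the order of any subgroup divides 8; the divisors of 8 are 1, 2, 4, 8.

Answer: 1, 2, 4, 8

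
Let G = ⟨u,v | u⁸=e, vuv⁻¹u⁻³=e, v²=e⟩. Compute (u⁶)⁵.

Compute successive powers of (u⁶), reducing at each step:
  (u⁶)²: (u⁶) · u⁶ = u⁴
  (u⁶)³: (u⁴) · u⁶ = u²
  (u⁶)⁴: (u²) · u⁶ = e
  (u⁶)⁵: e · u⁶ = u⁶

Answer: u⁶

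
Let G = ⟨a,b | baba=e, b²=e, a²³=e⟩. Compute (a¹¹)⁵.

Compute successive powers of (a¹¹), reducing at each step:
  (a¹¹)²: (a¹¹) · a¹¹ = a²²
  (a¹¹)³: (a²²) · a¹¹ = a¹⁰
  (a¹¹)⁴: (a¹⁰) · a¹¹ = a²¹
  (a¹¹)⁵: (a²¹) · a¹¹ = a⁹

Answer: a⁹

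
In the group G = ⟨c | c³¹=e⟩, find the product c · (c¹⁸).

Compute c · (c¹⁸) by multiplying left to right and reducing via the relations at each step:
  c · c¹⁸ = c¹⁹

Answer: c¹⁹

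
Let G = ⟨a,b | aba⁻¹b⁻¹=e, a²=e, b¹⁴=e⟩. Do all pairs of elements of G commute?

Each pair of generators commutes: a·b = ab = b·a. Since the generators pairwise commute, every element of G commutes with every other, so G is abelian.

Answer: Yes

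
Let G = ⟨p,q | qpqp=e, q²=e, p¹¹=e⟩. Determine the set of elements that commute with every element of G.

An element z ∈ Z(G) iff z commutes with every generator.
For example e is central: e·p = p = p·e; e·q = q = q·e.
Whereas p ∉ Z(G) since p·q = pq ≠ p¹⁰q = q·p.
Checking each of the 22 elements this way gives Z(G) = {e}, of order 1.

Answer: {e}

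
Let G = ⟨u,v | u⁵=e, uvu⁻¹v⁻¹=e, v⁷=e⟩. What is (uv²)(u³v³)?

Compute (uv²) · (u³v³) by multiplying left to right and reducing via the relations at each step:
  (uv²) · u³ = u⁴v²
  (u⁴v²) · v³ = u⁴v⁵

Answer: u⁴v⁵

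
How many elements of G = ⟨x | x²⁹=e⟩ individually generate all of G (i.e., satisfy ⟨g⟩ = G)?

G is cyclic of order 29. An element generates G iff its order is 29, and a cyclic group of order 29 has exactly φ(29) = 28 such elements.

Answer: 28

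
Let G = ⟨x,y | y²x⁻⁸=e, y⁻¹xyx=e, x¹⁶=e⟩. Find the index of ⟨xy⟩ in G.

First find ord(xy) by computing successive powers:
  (xy)¹ = xy, (xy)² = x⁸, (xy)³ = xy⁻¹, (xy)⁴ = e.
So |⟨xy⟩| = ord(xy) = 4. With |G| = 32, by Lagrange [G : ⟨xy⟩] = 32/4 = 8.

Answer: 8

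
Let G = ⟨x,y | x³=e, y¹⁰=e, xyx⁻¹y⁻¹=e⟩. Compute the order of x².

Compute successive powers until reaching e:
  (x²)¹ = x², (x²)² = x, (x²)³ = e.
The smallest positive k with (x²)ᵏ = e is 3.

Answer: 3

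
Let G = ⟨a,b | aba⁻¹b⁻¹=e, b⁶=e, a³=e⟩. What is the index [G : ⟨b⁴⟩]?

First find ord(b⁴) by computing successive powers:
  (b⁴)¹ = b⁴, (b⁴)² = b², (b⁴)³ = e.
So |⟨b⁴⟩| = ord(b⁴) = 3. With |G| = 18, by Lagrange [G : ⟨b⁴⟩] = 18/3 = 6.

Answer: 6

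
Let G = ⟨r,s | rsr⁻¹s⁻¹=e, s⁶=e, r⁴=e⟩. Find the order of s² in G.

Compute successive powers until reaching e:
  (s²)¹ = s², (s²)² = s⁴, (s²)³ = e.
The smallest positive k with (s²)ᵏ = e is 3.

Answer: 3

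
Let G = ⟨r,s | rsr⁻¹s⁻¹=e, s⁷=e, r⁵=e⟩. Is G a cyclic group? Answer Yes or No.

|G| = 35. The element rs has order 35 (its powers give 35 distinct elements), so ⟨rs⟩ = G and G is cyclic.

Answer: Yes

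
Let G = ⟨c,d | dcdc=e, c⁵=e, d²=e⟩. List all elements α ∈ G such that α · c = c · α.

⟨c⟩ ⊆ C_G(c) since powers of c commute with c; so |C_G(c)| ≥ |⟨c⟩| = 5.
By orbit–stabilizer, |C_G(c)| = |G| / |conj. class of c| = 10 / 2 = 5.
The 5 elements commuting with c are {e, c, c², c³, c⁴}.

Answer: {e, c, c², c³, c⁴}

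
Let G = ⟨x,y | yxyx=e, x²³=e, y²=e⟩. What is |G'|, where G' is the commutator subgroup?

G' = [G, G] is generated by all commutators. The generator-pair commutators are: [x, y] = x².
The subgroup they normally generate is {e, x, x², x³, x⁴, x⁵, x⁶, x⁷, x⁸, x⁹, x¹⁰, x¹¹, x¹², x¹³, x¹⁴, x¹⁵, x¹⁶, x¹⁷, x¹⁸, x¹⁹, x²⁰, x²¹, x²²}, of order 23.
Check: |G/G'| = 46/23 = 2 is the order of the abelianisation.

Answer: 23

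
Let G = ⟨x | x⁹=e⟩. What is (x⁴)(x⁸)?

Compute (x⁴) · (x⁸) by multiplying left to right and reducing via the relations at each step:
  (x⁴) · x⁸ = x³

Answer: x³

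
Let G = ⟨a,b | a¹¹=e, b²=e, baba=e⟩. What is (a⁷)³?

Compute successive powers of (a⁷), reducing at each step:
  (a⁷)²: (a⁷) · a⁷ = a³
  (a⁷)³: (a³) · a⁷ = a¹⁰

Answer: a¹⁰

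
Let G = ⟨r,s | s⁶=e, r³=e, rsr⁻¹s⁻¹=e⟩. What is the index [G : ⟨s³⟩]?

First find ord(s³) by computing successive powers:
  (s³)¹ = s³, (s³)² = e.
So |⟨s³⟩| = ord(s³) = 2. With |G| = 18, by Lagrange [G : ⟨s³⟩] = 18/2 = 9.

Answer: 9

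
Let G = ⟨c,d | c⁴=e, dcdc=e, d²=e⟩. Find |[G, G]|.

G' = [G, G] is generated by all commutators. The generator-pair commutators are: [c, d] = c².
The subgroup they normally generate is {e, c²}, of order 2.
Check: |G/G'| = 8/2 = 4 is the order of the abelianisation.

Answer: 2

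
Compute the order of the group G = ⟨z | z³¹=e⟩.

G is generated by a single element, so G is cyclic. The relator gives z³¹ = e and no smaller power is forced to be e, so the 31 powers {e, z, z², z³, z⁴, z⁵, z⁶, z⁷, z⁸, z⁹, z²², z²³, z²¹, z²⁰, z²⁴, z²⁵, z²⁶, z²⁷, z²⁸, z²⁹, z³⁰, z¹², z¹³, z¹¹, z¹⁰, z¹⁴, z¹⁵, z¹⁶, z¹⁷, z¹⁸, z¹⁹} are distinct. Hence |G| = 31.

Answer: 31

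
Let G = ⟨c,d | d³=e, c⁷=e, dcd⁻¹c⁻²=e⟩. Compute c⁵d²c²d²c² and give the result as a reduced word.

Multiply left to right, reducing at each step:
  (c⁵) · d² = c⁵d²
  (c⁵d²) · c² = c⁶d²
  (c⁶d²) · d² = c⁶d
  (c⁶d) · c² = c³d

Answer: c³d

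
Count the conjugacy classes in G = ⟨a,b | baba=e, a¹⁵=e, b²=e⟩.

The conjugacy classes (representative and size) are:
  [e] (size 1), [a¹⁴] (size 2), [a²] (size 2), [a³] (size 2), [a⁴] (size 2), [a¹⁰] (size 2), [a⁹] (size 2), [a⁷] (size 2), [a¹³b] (size 15).
Class equation: 1 + 2 + 2 + 2 + 2 + 2 + 2 + 2 + 15 = 30 = |G|. So G has 9 conjugacy classes.

Answer: 9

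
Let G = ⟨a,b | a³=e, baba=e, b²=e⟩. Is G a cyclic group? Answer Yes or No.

Every cyclic group is abelian. But a·b = ab while b·a = a²b, so a·b ≠ b·a and G is not abelian. Hence G is not cyclic.

Answer: No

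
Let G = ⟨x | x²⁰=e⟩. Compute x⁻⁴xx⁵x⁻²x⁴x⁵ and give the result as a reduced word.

Multiply left to right, reducing at each step:
  (x¹⁶) · x = x¹⁷
  (x¹⁷) · x⁵ = x²
  (x²) · x⁻² = e
  e · x⁴ = x⁴
  (x⁴) · x⁵ = x⁹

Answer: x⁹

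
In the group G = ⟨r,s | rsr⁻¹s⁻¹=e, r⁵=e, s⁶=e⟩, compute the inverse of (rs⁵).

The order of (rs⁵) is 30 (smallest k with (rs⁵)ᵏ = e), so (rs⁵)⁻¹ = (rs⁵)²⁹ = r⁴s.
Check: (rs⁵) · (r⁴s) → (rs⁵) · r⁴ = s⁵;   (s⁵) · s = e, giving e as required.

Answer: r⁴s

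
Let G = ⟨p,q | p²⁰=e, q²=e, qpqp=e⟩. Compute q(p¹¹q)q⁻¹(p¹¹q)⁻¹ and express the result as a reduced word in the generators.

[q, (p¹¹q)] = q·(p¹¹q)·q⁻¹·(p¹¹q)⁻¹.
  q · (p¹¹q) = p⁹
  (p⁹) · q = p⁹q
  (p⁹q) · (p¹¹q) = p¹⁸

Answer: p¹⁸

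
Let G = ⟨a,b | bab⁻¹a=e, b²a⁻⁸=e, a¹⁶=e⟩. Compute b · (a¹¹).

Compute b · (a¹¹) by multiplying left to right and reducing via the relations at each step:
  b · a¹¹ = a⁵b

Answer: a⁵b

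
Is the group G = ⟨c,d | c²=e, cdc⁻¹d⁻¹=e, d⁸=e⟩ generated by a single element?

|G| = 16, but the maximum element order in G is 8 < 16. No single element generates all of G, so G is not cyclic.

Answer: No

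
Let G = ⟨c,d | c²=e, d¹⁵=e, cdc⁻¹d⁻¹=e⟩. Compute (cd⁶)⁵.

Compute successive powers of (cd⁶), reducing at each step:
  (cd⁶)²: (cd⁶) · c = d⁶;   (d⁶) · d⁶ = d¹²
  (cd⁶)³: (d¹²) · c = cd¹²;   (cd¹²) · d⁶ = cd³
  (cd⁶)⁴: (cd³) · c = d³;   (d³) · d⁶ = d⁹
  (cd⁶)⁵: (d⁹) · c = cd⁹;   (cd⁹) · d⁶ = c

Answer: c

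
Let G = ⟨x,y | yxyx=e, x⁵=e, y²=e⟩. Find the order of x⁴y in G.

Compute successive powers until reaching e:
  (x⁴y)¹ = x⁴y, (x⁴y)² = e.
The smallest positive k with (x⁴y)ᵏ = e is 2.

Answer: 2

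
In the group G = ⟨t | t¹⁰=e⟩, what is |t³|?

Compute successive powers until reaching e:
  (t³)¹ = t³, (t³)² = t⁶, (t³)³ = t⁹, (t³)⁴ = t², (t³)⁵ = t⁵, (t³)⁶ = t⁸, (t³)⁷ = t, (t³)⁸ = t⁴, (t³)⁹ = t⁷, (t³)¹⁰ = e.
The smallest positive k with (t³)ᵏ = e is 10.

Answer: 10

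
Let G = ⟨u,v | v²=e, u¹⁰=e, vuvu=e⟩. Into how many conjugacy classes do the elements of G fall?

The conjugacy classes (representative and size) are:
  [e] (size 1), [u] (size 2), [u²] (size 2), [u³] (size 2), [u⁴] (size 2), [u⁵] (size 1), [u²v] (size 5), [u³v] (size 5).
Class equation: 1 + 2 + 2 + 2 + 2 + 1 + 5 + 5 = 20 = |G|. So G has 8 conjugacy classes.

Answer: 8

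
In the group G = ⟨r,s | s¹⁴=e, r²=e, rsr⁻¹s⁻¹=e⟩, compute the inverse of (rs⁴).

The order of (rs⁴) is 14 (smallest k with (rs⁴)ᵏ = e), so (rs⁴)⁻¹ = (rs⁴)¹³ = rs¹⁰.
Check: (rs⁴) · (rs¹⁰) → (rs⁴) · r = s⁴;   (s⁴) · s¹⁰ = e, giving e as required.

Answer: rs¹⁰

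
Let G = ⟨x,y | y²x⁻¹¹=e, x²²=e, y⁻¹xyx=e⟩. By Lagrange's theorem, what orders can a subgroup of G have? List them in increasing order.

|G| = 44 = 2² · 11. By Lagrange's theorem the order of any subgroup divides 44; the divisors of 44 are 1, 2, 4, 11, 22, 44.

Answer: 1, 2, 4, 11, 22, 44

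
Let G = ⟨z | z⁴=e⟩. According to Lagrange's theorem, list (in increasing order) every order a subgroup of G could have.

|G| = 4 = 2². By Lagrange's theorem the order of any subgroup divides 4; the divisors of 4 are 1, 2, 4.

Answer: 1, 2, 4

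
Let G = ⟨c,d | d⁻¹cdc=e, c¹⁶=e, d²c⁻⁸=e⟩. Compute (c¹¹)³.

Compute successive powers of (c¹¹), reducing at each step:
  (c¹¹)²: (c¹¹) · c¹¹ = c⁶
  (c¹¹)³: (c⁶) · c¹¹ = c

Answer: c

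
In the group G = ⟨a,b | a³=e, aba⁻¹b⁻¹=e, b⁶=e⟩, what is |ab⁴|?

Compute successive powers until reaching e:
  (ab⁴)¹ = ab⁴, (ab⁴)² = a²b², (ab⁴)³ = e.
The smallest positive k with (ab⁴)ᵏ = e is 3.

Answer: 3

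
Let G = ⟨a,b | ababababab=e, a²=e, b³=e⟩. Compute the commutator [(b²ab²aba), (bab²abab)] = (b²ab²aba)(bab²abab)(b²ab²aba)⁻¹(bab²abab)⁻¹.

[(b²ab²aba), (bab²abab)] = (b²ab²aba)·(bab²abab)·(b²ab²aba)⁻¹·(bab²abab)⁻¹.
  (b²ab²aba) · (bab²abab) = bab²aba
  (bab²aba) · (ab²abab) = b²
  (b²) · (b²ab²abab²) = bab²abab²

Answer: bab²abab²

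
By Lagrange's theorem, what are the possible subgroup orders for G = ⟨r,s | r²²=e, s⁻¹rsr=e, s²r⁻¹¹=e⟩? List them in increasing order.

|G| = 44 = 2² · 11. By Lagrange's theorem the order of any subgroup divides 44; the divisors of 44 are 1, 2, 4, 11, 22, 44.

Answer: 1, 2, 4, 11, 22, 44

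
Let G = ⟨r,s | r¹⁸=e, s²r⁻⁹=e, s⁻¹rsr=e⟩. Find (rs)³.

Compute successive powers of (rs), reducing at each step:
  (rs)²: (rs) · r = s;   s · s = r⁹
  (rs)³: (r⁹) · r = r¹⁰;   (r¹⁰) · s = rs⁻¹

Answer: rs⁻¹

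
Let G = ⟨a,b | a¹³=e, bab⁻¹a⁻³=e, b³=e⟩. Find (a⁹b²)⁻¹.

The order of (a⁹b²) is 3 (smallest k with (a⁹b²)ᵏ = e), so (a⁹b²)⁻¹ = (a⁹b²)² = a¹²b.
Check: (a⁹b²) · (a¹²b) → (a⁹b²) · a¹² = b²;   (b²) · b = e, giving e as required.

Answer: a¹²b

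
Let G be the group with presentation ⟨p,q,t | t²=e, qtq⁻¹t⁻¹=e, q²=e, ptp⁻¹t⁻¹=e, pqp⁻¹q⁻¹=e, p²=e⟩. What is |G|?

Enumerate words in the generators, reducing via the relations: the distinct elements are
  {e, p, q, t, pq, pt, qt, pqt}.
No further products give new elements, so |G| = 8.

Answer: 8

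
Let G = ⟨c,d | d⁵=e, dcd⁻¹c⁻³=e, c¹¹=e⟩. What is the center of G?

An element z ∈ Z(G) iff z commutes with every generator.
For example e is central: e·c = c = c·e; e·d = d = d·e.
Whereas c ∉ Z(G) since c·d = cd ≠ c³d = d·c.
Checking each of the 55 elements this way gives Z(G) = {e}, of order 1.

Answer: {e}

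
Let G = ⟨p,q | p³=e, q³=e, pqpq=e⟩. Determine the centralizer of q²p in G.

⟨q²p⟩ ⊆ C_G(q²p) since powers of q²p commute with q²p; so |C_G(q²p)| ≥ |⟨q²p⟩| = 3.
By orbit–stabilizer, |C_G(q²p)| = |G| / |conj. class of q²p| = 12 / 4 = 3.
The 3 elements commuting with q²p are {e, p²q, q²p}.

Answer: {e, p²q, q²p}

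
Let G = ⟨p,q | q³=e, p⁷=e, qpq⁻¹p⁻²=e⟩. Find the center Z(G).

An element z ∈ Z(G) iff z commutes with every generator.
For example e is central: e·p = p = p·e; e·q = q = q·e.
Whereas p ∉ Z(G) since p·q = pq ≠ p²q = q·p.
Checking each of the 21 elements this way gives Z(G) = {e}, of order 1.

Answer: {e}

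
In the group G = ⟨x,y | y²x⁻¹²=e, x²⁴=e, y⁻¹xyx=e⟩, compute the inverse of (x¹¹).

The order of (x¹¹) is 24 (smallest k with (x¹¹)ᵏ = e), so (x¹¹)⁻¹ = (x¹¹)²³ = x¹³.
Check: (x¹¹) · (x¹³) → (x¹¹) · x¹³ = e, giving e as required.

Answer: x¹³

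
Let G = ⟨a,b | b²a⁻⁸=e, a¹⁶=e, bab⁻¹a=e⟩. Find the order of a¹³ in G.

Compute successive powers until reaching e:
  (a¹³)¹ = a¹³, (a¹³)² = a¹⁰, (a¹³)³ = a⁷, (a¹³)⁴ = a⁴, (a¹³)⁵ = a, (a¹³)⁶ = a¹⁴, (a¹³)⁷ = a¹¹, (a¹³)⁸ = a⁸, (a¹³)⁹ = a⁵, (a¹³)¹⁰ = a², (a¹³)¹¹ = a¹⁵, (a¹³)¹² = a¹², (a¹³)¹³ = a⁹, (a¹³)¹⁴ = a⁶, (a¹³)¹⁵ = a³, (a¹³)¹⁶ = e.
The smallest positive k with (a¹³)ᵏ = e is 16.

Answer: 16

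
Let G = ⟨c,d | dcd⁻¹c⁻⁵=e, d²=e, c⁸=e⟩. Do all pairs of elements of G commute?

c·d = cd but d·c = c⁵d, so c·d ≠ d·c and G is not abelian.

Answer: No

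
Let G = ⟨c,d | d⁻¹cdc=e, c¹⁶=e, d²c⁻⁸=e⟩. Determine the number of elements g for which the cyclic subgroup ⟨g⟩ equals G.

⟨g⟩ = G would require ord(g) = |G| = 32, but the maximum element order in G is 16 < 32. So G is not cyclic and no single element generates it: the count is 0.

Answer: 0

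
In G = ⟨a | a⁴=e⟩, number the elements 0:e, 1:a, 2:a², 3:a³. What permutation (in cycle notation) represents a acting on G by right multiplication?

(0 1 2 3)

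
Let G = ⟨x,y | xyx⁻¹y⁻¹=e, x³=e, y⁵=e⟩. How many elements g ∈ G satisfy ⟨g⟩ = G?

G is cyclic of order 15. An element generates G iff its order is 15, and a cyclic group of order 15 has exactly φ(15) = 8 such elements.

Answer: 8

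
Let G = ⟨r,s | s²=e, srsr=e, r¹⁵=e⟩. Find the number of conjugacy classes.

The conjugacy classes (representative and size) are:
  [e] (size 1), [r¹⁴] (size 2), [r²] (size 2), [r³] (size 2), [r⁴] (size 2), [r¹⁰] (size 2), [r⁹] (size 2), [r⁷] (size 2), [r¹³s] (size 15).
Class equation: 1 + 2 + 2 + 2 + 2 + 2 + 2 + 2 + 15 = 30 = |G|. So G has 9 conjugacy classes.

Answer: 9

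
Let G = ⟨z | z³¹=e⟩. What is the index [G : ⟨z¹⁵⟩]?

First find ord(z¹⁵) by computing successive powers:
  (z¹⁵)¹ = z¹⁵, (z¹⁵)² = z³⁰, (z¹⁵)³ = z¹⁴, (z¹⁵)⁴ = z²⁹, (z¹⁵)⁵ = z¹³, (z¹⁵)⁶ = z²⁸, (z¹⁵)⁷ = z¹², (z¹⁵)⁸ = z²⁷, (z¹⁵)⁹ = z¹¹, (z¹⁵)¹⁰ = z²⁶, (z¹⁵)¹¹ = z¹⁰, (z¹⁵)¹² = z²⁵, (z¹⁵)¹³ = z⁹, (z¹⁵)¹⁴ = z²⁴, (z¹⁵)¹⁵ = z⁸, (z¹⁵)¹⁶ = z²³, (z¹⁵)¹⁷ = z⁷, (z¹⁵)¹⁸ = z²², (z¹⁵)¹⁹ = z⁶, (z¹⁵)²⁰ = z²¹, (z¹⁵)²¹ = z⁵, (z¹⁵)²² = z²⁰, (z¹⁵)²³ = z⁴, (z¹⁵)²⁴ = z¹⁹, (z¹⁵)²⁵ = z³, (z¹⁵)²⁶ = z¹⁸, (z¹⁵)²⁷ = z², (z¹⁵)²⁸ = z¹⁷, (z¹⁵)²⁹ = z, (z¹⁵)³⁰ = z¹⁶, (z¹⁵)³¹ = e.
So |⟨z¹⁵⟩| = ord(z¹⁵) = 31. With |G| = 31, by Lagrange [G : ⟨z¹⁵⟩] = 31/31 = 1.

Answer: 1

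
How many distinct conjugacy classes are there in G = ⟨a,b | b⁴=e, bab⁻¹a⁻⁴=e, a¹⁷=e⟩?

The conjugacy classes (representative and size) are:
  [e] (size 1), [a⁴] (size 4), [a²] (size 4), [a⁵] (size 4), [a¹¹] (size 4), [a⁷b] (size 17), [a³b²] (size 17), [a⁹b³] (size 17).
Class equation: 1 + 4 + 4 + 4 + 4 + 17 + 17 + 17 = 68 = |G|. So G has 8 conjugacy classes.

Answer: 8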